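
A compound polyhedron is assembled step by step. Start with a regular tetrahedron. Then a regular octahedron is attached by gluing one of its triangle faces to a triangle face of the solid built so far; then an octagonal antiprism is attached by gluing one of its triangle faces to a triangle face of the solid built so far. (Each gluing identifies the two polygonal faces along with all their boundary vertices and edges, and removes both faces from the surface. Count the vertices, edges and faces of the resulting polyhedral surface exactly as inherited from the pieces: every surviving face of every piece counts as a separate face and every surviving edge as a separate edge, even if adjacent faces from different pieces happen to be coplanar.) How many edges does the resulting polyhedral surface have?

44

A regular tetrahedron: V=4, E=6, F=4.
Attach a regular octahedron (V=6, E=12, F=8) along a 3-gon: merge 3 vertices and 3 edges, delete both glued faces → V=7, E=15, F=10.
Attach an octagonal antiprism (V=16, E=32, F=18) along a 3-gon: merge 3 vertices and 3 edges, delete both glued faces → V=20, E=44, F=26.
Check: V − E + F = 20 − 44 + 26 = 2.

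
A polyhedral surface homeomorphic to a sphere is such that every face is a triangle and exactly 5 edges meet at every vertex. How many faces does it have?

Each face has 3 edges and each edge borders two faces, so 2E = 3F.
Each vertex has degree 5, so 5V = 2E and hence V = 3F/5.
Euler: V − E + F = 2 ⇒ (3F/5) − (3F/2) + F = 2.
Multiply by 10: (6 − 15 + 10)F = 20, i.e. 1F = 20.
So F = 20, E = 3·20/2 = 30, V = 3·20/5 = 12.

20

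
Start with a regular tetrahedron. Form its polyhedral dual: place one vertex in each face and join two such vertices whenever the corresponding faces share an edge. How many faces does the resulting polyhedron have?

The base solid has V = 4, E = 6, F = 4.
The dual swaps V and F and preserves E: V′ = F = 4, E′ = E = 6, F′ = V = 4.

4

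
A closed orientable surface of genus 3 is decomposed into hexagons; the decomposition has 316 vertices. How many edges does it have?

480

χ = 2 − 2·3 = -4, and every face is a hexagon so 6F = 2E.
V − E + F = -4 with E = 6F/2 gives 316 − (6/2 − 1)·F = -4, so F = 160 and E = 480.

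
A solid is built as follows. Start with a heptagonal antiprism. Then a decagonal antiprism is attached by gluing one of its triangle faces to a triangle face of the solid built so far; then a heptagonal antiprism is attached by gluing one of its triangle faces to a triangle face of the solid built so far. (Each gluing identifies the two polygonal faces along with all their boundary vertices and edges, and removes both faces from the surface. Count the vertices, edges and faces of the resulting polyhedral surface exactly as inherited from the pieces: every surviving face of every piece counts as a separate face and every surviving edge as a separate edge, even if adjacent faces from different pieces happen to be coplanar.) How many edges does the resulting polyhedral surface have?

A heptagonal antiprism: V=14, E=28, F=16.
Attach a decagonal antiprism (V=20, E=40, F=22) along a 3-gon: merge 3 vertices and 3 edges, delete both glued faces → V=31, E=65, F=36.
Attach a heptagonal antiprism (V=14, E=28, F=16) along a 3-gon: merge 3 vertices and 3 edges, delete both glued faces → V=42, E=90, F=50.
Check: V − E + F = 42 − 90 + 50 = 2.

90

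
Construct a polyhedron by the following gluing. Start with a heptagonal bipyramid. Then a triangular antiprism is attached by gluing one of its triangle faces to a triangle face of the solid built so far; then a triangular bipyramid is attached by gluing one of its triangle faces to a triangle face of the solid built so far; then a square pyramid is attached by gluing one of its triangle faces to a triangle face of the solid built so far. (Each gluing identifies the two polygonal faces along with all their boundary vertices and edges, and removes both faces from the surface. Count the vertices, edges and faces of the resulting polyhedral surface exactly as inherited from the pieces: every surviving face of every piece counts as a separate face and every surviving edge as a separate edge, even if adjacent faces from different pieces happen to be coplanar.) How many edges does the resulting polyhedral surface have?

A heptagonal bipyramid: V=9, E=21, F=14.
Attach a triangular antiprism (V=6, E=12, F=8) along a 3-gon: merge 3 vertices and 3 edges, delete both glued faces → V=12, E=30, F=20.
Attach a triangular bipyramid (V=5, E=9, F=6) along a 3-gon: merge 3 vertices and 3 edges, delete both glued faces → V=14, E=36, F=24.
Attach a square pyramid (V=5, E=8, F=5) along a 3-gon: merge 3 vertices and 3 edges, delete both glued faces → V=16, E=41, F=27.
Check: V − E + F = 16 − 41 + 27 = 2.

41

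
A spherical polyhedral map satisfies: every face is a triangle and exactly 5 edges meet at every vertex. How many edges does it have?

Each face has 3 edges and each edge borders two faces, so 2E = 3F.
Each vertex has degree 5, so 5V = 2E and hence V = 3F/5.
Euler: V − E + F = 2 ⇒ (3F/5) − (3F/2) + F = 2.
Multiply by 10: (6 − 15 + 10)F = 20, i.e. 1F = 20.
So F = 20, E = 3·20/2 = 30, V = 3·20/5 = 12.

30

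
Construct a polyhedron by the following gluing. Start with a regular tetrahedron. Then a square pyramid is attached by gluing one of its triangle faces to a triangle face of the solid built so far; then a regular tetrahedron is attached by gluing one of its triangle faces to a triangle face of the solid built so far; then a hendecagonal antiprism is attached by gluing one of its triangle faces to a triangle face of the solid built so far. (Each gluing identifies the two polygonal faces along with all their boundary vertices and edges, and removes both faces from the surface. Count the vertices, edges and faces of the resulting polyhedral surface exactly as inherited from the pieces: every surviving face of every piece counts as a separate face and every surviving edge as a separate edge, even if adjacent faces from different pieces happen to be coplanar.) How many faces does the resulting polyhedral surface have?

A regular tetrahedron: V=4, E=6, F=4.
Attach a square pyramid (V=5, E=8, F=5) along a 3-gon: merge 3 vertices and 3 edges, delete both glued faces → V=6, E=11, F=7.
Attach a regular tetrahedron (V=4, E=6, F=4) along a 3-gon: merge 3 vertices and 3 edges, delete both glued faces → V=7, E=14, F=9.
Attach a hendecagonal antiprism (V=22, E=44, F=24) along a 3-gon: merge 3 vertices and 3 edges, delete both glued faces → V=26, E=55, F=31.
Check: V − E + F = 26 − 55 + 31 = 2.

31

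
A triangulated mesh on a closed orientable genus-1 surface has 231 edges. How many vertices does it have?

χ = 2 − 2·1 = 0, and every face is a triangle so 3F = 2E.
F = 2E/3 = 154. Then V = 0 + E − F = 0 + 231 − 154 = 77.

77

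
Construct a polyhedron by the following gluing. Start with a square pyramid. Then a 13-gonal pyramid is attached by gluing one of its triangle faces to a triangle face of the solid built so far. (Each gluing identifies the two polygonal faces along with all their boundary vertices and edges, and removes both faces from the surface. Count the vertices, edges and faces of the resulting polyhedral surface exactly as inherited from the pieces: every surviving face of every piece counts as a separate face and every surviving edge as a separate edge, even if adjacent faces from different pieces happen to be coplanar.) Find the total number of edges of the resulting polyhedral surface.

A square pyramid: V=5, E=8, F=5.
Attach a 13-gonal pyramid (V=14, E=26, F=14) along a 3-gon: merge 3 vertices and 3 edges, delete both glued faces → V=16, E=31, F=17.
Check: V − E + F = 16 − 31 + 17 = 2.

31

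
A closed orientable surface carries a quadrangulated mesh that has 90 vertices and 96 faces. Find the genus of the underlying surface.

4

Every face is a square, so 2E = 4·96 = 384, giving E = 192.
χ = V − E + F = 90 − 192 + 96 = -6.
For a closed orientable surface χ = 2 − 2g, so g = (2 − (-6))/2 = 4.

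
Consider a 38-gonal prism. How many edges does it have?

A prism on an n-gon has two n-gon bases and n rectangular sides: V = 2·38 = 76, E = 3·38 = 114, F = 38 + 2 = 40.

114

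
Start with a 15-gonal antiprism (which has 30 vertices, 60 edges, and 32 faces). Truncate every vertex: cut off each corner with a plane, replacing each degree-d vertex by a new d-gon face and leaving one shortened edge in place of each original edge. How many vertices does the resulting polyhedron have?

120

Truncation replaces each original edge-end by a new vertex, so V′ = 2E = 120.
Each original edge survives, and each old vertex of degree d contributes d new edges; summing degrees gives Σd = 2E, so E′ = E + 2E = 3E = 180.
Each original face survives and each original vertex becomes one new face: F′ = F + V = 62.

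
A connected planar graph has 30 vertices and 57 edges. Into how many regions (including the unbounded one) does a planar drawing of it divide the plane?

29

Euler's formula for a connected plane graph: V − E + F = 2, so F = 2 − 30 + 57 = 29.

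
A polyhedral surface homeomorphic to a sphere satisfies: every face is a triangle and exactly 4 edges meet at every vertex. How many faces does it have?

8

Each face has 3 edges and each edge borders two faces, so 2E = 3F.
Each vertex has degree 4, so 4V = 2E and hence V = 3F/4.
Euler: V − E + F = 2 ⇒ (3F/4) − (3F/2) + F = 2.
Multiply by 8: (6 − 12 + 8)F = 16, i.e. 2F = 16.
So F = 8, E = 3·8/2 = 12, V = 3·8/4 = 6.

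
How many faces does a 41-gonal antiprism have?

An antiprism on an n-gon has two n-gon caps and 2n triangles: V = 2·41 = 82, E = 4·41 = 164, F = 2·41 + 2 = 84.

84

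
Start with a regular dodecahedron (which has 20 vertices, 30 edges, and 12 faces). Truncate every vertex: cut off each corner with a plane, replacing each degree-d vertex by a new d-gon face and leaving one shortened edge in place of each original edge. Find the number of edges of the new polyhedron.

90

Truncation replaces each original edge-end by a new vertex, so V′ = 2E = 60.
Each original edge survives, and each old vertex of degree d contributes d new edges; summing degrees gives Σd = 2E, so E′ = E + 2E = 3E = 90.
Each original face survives and each original vertex becomes one new face: F′ = F + V = 32.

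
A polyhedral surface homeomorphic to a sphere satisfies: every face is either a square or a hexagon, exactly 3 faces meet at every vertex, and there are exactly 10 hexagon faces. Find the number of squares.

Let x be the number of squares; then F = 10 + x.
Edge–face incidences: 2E = 6·10 + 4·x = 60 + 4x.
Every vertex has degree 3, so 3V = 2E.
Euler: V − E + F = 2 ⇒ (2E)/3 − E + (10 + x) = 2.
Multiply by 6: 2·(2E) − 3·(2E) + 6·(10 + x) = 12, i.e. 60 + 6x − (60 + 4x) = 12.
Collecting terms: 2x = 12, so x = 6.
Then 2E = 60 + 4·6 = 84, so E = 42, V = 2E/3 = 28, F = 10 + 6 = 16.

6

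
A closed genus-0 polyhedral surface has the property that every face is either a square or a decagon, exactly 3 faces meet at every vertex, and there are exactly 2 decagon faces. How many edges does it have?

Let x be the number of squares; then F = 2 + x.
Edge–face incidences: 2E = 10·2 + 4·x = 20 + 4x.
Every vertex has degree 3, so 3V = 2E.
Euler: V − E + F = 2 ⇒ (2E)/3 − E + (2 + x) = 2.
Multiply by 6: 2·(2E) − 3·(2E) + 6·(2 + x) = 12, i.e. 12 + 6x − (20 + 4x) = 12.
Collecting terms: 2x − 8 = 12, so 2x = 20, so x = 10.
Then 2E = 20 + 4·10 = 60, so E = 30, V = 2E/3 = 20, F = 2 + 10 = 12.

30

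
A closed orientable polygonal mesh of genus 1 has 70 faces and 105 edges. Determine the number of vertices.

For a closed orientable surface of genus 1, χ = 2 − 2·1 = 0.
V = 0 + E − F = 0 + 105 − 70 = 35.

35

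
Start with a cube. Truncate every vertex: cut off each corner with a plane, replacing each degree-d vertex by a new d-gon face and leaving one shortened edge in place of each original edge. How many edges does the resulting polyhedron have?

The base solid has V = 8, E = 12, F = 6.
Truncation replaces each original edge-end by a new vertex, so V′ = 2E = 24.
Each original edge survives, and each old vertex of degree d contributes d new edges; summing degrees gives Σd = 2E, so E′ = E + 2E = 3E = 36.
Each original face survives and each original vertex becomes one new face: F′ = F + V = 14.

36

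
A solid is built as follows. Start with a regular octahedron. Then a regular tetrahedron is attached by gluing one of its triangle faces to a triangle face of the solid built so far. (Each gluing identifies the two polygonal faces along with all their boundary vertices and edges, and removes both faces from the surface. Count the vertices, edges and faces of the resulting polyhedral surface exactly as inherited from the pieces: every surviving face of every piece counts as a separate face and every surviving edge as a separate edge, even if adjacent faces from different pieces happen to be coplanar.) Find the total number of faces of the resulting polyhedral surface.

10

A regular octahedron: V=6, E=12, F=8.
Attach a regular tetrahedron (V=4, E=6, F=4) along a 3-gon: merge 3 vertices and 3 edges, delete both glued faces → V=7, E=15, F=10.
Check: V − E + F = 7 − 15 + 10 = 2.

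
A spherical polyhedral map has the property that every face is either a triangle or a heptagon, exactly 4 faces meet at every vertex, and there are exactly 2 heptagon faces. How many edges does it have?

28

Let x be the number of triangles; then F = 2 + x.
Edge–face incidences: 2E = 7·2 + 3·x = 14 + 3x.
Every vertex has degree 4, so 4V = 2E.
Euler: V − E + F = 2 ⇒ (2E)/4 − E + (2 + x) = 2.
Multiply by 8: 2·(2E) − 4·(2E) + 8·(2 + x) = 16, i.e. 16 + 8x − 2·(14 + 3x) = 16.
Collecting terms: 2x − 12 = 16, so 2x = 28, so x = 14.
Then 2E = 14 + 3·14 = 56, so E = 28, V = 2E/4 = 14, F = 2 + 14 = 16.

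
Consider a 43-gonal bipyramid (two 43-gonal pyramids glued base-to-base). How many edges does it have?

A bipyramid over an n-gon has 2n triangular faces and n + 2 vertices: V = 43 + 2 = 45, E = 3·43 = 129, F = 2·43 = 86.
Check: V − E + F = 45 − 129 + 86 = 2.

129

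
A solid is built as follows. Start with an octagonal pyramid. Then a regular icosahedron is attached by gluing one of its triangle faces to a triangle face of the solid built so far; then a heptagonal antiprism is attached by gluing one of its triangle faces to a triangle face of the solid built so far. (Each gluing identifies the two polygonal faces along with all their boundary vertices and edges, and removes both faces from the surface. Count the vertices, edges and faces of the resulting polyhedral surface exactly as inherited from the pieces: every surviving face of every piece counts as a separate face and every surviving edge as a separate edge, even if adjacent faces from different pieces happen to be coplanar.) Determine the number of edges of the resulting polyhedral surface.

An octagonal pyramid: V=9, E=16, F=9.
Attach a regular icosahedron (V=12, E=30, F=20) along a 3-gon: merge 3 vertices and 3 edges, delete both glued faces → V=18, E=43, F=27.
Attach a heptagonal antiprism (V=14, E=28, F=16) along a 3-gon: merge 3 vertices and 3 edges, delete both glued faces → V=29, E=68, F=41.
Check: V − E + F = 29 − 68 + 41 = 2.

68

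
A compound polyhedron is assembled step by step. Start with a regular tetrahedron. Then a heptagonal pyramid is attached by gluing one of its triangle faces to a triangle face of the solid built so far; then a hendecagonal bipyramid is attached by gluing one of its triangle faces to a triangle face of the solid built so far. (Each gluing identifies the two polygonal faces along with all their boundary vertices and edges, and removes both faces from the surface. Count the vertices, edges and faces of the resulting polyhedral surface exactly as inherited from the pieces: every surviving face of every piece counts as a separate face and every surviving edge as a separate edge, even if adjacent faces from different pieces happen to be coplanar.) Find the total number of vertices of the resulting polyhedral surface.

A regular tetrahedron: V=4, E=6, F=4.
Attach a heptagonal pyramid (V=8, E=14, F=8) along a 3-gon: merge 3 vertices and 3 edges, delete both glued faces → V=9, E=17, F=10.
Attach a hendecagonal bipyramid (V=13, E=33, F=22) along a 3-gon: merge 3 vertices and 3 edges, delete both glued faces → V=19, E=47, F=30.
Check: V − E + F = 19 − 47 + 30 = 2.

19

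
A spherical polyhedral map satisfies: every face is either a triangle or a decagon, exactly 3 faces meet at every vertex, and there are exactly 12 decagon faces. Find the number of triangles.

20

Let x be the number of triangles; then F = 12 + x.
Edge–face incidences: 2E = 10·12 + 3·x = 120 + 3x.
Every vertex has degree 3, so 3V = 2E.
Euler: V − E + F = 2 ⇒ (2E)/3 − E + (12 + x) = 2.
Multiply by 6: 2·(2E) − 3·(2E) + 6·(12 + x) = 12, i.e. 72 + 6x − (120 + 3x) = 12.
Collecting terms: 3x − 48 = 12, so 3x = 60, so x = 20.
Then 2E = 120 + 3·20 = 180, so E = 90, V = 2E/3 = 60, F = 12 + 20 = 32.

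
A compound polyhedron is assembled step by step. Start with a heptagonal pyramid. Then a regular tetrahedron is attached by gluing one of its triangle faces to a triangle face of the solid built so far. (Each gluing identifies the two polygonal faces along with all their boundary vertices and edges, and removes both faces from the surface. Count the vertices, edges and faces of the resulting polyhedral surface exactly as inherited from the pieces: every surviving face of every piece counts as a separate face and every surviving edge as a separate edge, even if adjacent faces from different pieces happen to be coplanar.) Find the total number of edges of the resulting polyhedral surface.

17

A heptagonal pyramid: V=8, E=14, F=8.
Attach a regular tetrahedron (V=4, E=6, F=4) along a 3-gon: merge 3 vertices and 3 edges, delete both glued faces → V=9, E=17, F=10.
Check: V − E + F = 9 − 17 + 10 = 2.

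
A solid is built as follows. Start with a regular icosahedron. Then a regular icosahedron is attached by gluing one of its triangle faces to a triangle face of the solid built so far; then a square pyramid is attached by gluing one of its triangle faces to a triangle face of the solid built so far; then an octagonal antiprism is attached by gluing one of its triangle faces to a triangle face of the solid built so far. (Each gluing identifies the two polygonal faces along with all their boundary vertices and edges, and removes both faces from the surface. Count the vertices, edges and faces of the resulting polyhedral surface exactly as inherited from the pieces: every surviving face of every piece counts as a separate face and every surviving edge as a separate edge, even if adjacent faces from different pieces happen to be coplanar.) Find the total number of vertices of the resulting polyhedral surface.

36

A regular icosahedron: V=12, E=30, F=20.
Attach a regular icosahedron (V=12, E=30, F=20) along a 3-gon: merge 3 vertices and 3 edges, delete both glued faces → V=21, E=57, F=38.
Attach a square pyramid (V=5, E=8, F=5) along a 3-gon: merge 3 vertices and 3 edges, delete both glued faces → V=23, E=62, F=41.
Attach an octagonal antiprism (V=16, E=32, F=18) along a 3-gon: merge 3 vertices and 3 edges, delete both glued faces → V=36, E=91, F=57.
Check: V − E + F = 36 − 91 + 57 = 2.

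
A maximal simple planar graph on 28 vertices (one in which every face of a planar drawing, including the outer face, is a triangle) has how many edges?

In a plane triangulation 3F = 2E and V − E + F = 2, so E = 3V − 6 = 3·28 − 6 = 78.

78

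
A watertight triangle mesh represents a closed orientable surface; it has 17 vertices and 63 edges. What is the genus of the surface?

3

Every face is a triangle and each edge borders two faces, so 3F = 2·63, giving F = 42.
χ = V − E + F = 17 − 63 + 42 = -4.
For a closed orientable surface χ = 2 − 2g, so g = (2 − (-4))/2 = 3.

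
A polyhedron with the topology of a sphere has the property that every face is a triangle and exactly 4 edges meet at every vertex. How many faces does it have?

8

Each face has 3 edges and each edge borders two faces, so 2E = 3F.
Each vertex has degree 4, so 4V = 2E and hence V = 3F/4.
Euler: V − E + F = 2 ⇒ (3F/4) − (3F/2) + F = 2.
Multiply by 8: (6 − 12 + 8)F = 16, i.e. 2F = 16.
So F = 8, E = 3·8/2 = 12, V = 3·8/4 = 6.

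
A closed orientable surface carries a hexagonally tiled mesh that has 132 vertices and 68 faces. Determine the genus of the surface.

Every face is a hexagon, so 2E = 6·68 = 408, giving E = 204.
χ = V − E + F = 132 − 204 + 68 = -4.
For a closed orientable surface χ = 2 − 2g, so g = (2 − (-4))/2 = 3.

3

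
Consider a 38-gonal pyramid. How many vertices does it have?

A pyramid on an n-gon base has one n-gon and n triangles: V = 38 + 1 = 39, E = 2·38 = 76, F = 38 + 1 = 39.

39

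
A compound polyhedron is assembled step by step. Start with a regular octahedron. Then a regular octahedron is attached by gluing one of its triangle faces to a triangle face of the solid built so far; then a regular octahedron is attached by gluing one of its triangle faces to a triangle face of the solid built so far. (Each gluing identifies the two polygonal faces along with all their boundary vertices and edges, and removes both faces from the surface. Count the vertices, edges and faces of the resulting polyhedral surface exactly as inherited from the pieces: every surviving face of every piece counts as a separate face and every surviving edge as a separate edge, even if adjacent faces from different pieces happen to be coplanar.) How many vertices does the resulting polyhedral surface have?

12

A regular octahedron: V=6, E=12, F=8.
Attach a regular octahedron (V=6, E=12, F=8) along a 3-gon: merge 3 vertices and 3 edges, delete both glued faces → V=9, E=21, F=14.
Attach a regular octahedron (V=6, E=12, F=8) along a 3-gon: merge 3 vertices and 3 edges, delete both glued faces → V=12, E=30, F=20.
Check: V − E + F = 12 − 30 + 20 = 2.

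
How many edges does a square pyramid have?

8

A pyramid on an n-gon base has one n-gon and n triangles: V = 4 + 1 = 5, E = 2·4 = 8, F = 4 + 1 = 5.
Check: V − E + F = 5 − 8 + 5 = 2.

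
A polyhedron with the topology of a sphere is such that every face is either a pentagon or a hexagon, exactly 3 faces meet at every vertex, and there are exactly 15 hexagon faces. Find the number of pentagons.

12

Let x be the number of pentagons; then F = 15 + x.
Edge–face incidences: 2E = 6·15 + 5·x = 90 + 5x.
Every vertex has degree 3, so 3V = 2E.
Euler: V − E + F = 2 ⇒ (2E)/3 − E + (15 + x) = 2.
Multiply by 6: 2·(2E) − 3·(2E) + 6·(15 + x) = 12, i.e. 90 + 6x − (90 + 5x) = 12.
Collecting terms: x = 12.
Then 2E = 90 + 5·12 = 150, so E = 75, V = 2E/3 = 50, F = 15 + 12 = 27.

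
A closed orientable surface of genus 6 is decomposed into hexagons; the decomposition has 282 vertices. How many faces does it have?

χ = 2 − 2·6 = -10, and every face is a hexagon so 6F = 2E.
V − E + F = -10 with E = 6F/2 gives 282 − (6/2 − 1)·F = -10, so F = 146 and E = 438.

146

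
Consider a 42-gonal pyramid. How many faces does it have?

A pyramid on an n-gon base has one n-gon and n triangles: V = 42 + 1 = 43, E = 2·42 = 84, F = 42 + 1 = 43.

43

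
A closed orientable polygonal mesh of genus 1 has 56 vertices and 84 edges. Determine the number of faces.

For a closed orientable surface of genus 1, χ = 2 − 2·1 = 0.
F = 0 − V + E = 0 − 56 + 84 = 28.

28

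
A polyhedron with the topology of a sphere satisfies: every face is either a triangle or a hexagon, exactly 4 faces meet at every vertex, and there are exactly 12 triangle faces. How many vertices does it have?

12

Let x be the number of hexagons; then F = 12 + x.
Edge–face incidences: 2E = 3·12 + 6·x = 36 + 6x.
Every vertex has degree 4, so 4V = 2E.
Euler: V − E + F = 2 ⇒ (2E)/4 − E + (12 + x) = 2.
Multiply by 8: 2·(2E) − 4·(2E) + 8·(12 + x) = 16, i.e. 96 + 8x − 2·(36 + 6x) = 16.
Collecting terms: −4x + 24 = 16, so −4x = −8, so x = 2.
Then 2E = 36 + 6·2 = 48, so E = 24, V = 2E/4 = 12, F = 12 + 2 = 14.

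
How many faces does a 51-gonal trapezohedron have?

102

The n-trapezohedron (dual of the n-antiprism) has V = 2·51 + 2 = 104, E = 4·51 = 204, F = 2·51 = 102.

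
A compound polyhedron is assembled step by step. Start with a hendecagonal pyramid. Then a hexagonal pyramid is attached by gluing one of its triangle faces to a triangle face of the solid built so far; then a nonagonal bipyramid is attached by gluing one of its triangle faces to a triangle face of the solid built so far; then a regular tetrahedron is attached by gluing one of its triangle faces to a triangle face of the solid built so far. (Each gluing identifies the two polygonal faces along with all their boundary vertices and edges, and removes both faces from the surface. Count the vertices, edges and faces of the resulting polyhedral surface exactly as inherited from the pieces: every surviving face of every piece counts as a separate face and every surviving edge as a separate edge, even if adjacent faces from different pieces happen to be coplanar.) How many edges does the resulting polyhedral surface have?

A hendecagonal pyramid: V=12, E=22, F=12.
Attach a hexagonal pyramid (V=7, E=12, F=7) along a 3-gon: merge 3 vertices and 3 edges, delete both glued faces → V=16, E=31, F=17.
Attach a nonagonal bipyramid (V=11, E=27, F=18) along a 3-gon: merge 3 vertices and 3 edges, delete both glued faces → V=24, E=55, F=33.
Attach a regular tetrahedron (V=4, E=6, F=4) along a 3-gon: merge 3 vertices and 3 edges, delete both glued faces → V=25, E=58, F=35.
Check: V − E + F = 25 − 58 + 35 = 2.

58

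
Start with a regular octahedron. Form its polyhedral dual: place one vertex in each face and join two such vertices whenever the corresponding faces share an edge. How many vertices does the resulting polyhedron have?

The base solid has V = 6, E = 12, F = 8.
The dual swaps V and F and preserves E: V′ = F = 8, E′ = E = 12, F′ = V = 6.

8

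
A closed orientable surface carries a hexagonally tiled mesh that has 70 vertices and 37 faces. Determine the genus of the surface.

3

Every face is a hexagon, so 2E = 6·37 = 222, giving E = 111.
χ = V − E + F = 70 − 111 + 37 = -4.
For a closed orientable surface χ = 2 − 2g, so g = (2 − (-4))/2 = 3.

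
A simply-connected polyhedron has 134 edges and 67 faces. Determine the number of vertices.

69

Here V − E + F = 2.
V = 2 + E − F = 2 + 134 − 67 = 69.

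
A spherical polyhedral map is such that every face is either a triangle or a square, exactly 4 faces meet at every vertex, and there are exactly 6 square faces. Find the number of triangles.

8

Let x be the number of triangles; then F = 6 + x.
Edge–face incidences: 2E = 4·6 + 3·x = 24 + 3x.
Every vertex has degree 4, so 4V = 2E.
Euler: V − E + F = 2 ⇒ (2E)/4 − E + (6 + x) = 2.
Multiply by 8: 2·(2E) − 4·(2E) + 8·(6 + x) = 16, i.e. 48 + 8x − 2·(24 + 3x) = 16.
Collecting terms: 2x = 16, so x = 8.
Then 2E = 24 + 3·8 = 48, so E = 24, V = 2E/4 = 12, F = 6 + 8 = 14.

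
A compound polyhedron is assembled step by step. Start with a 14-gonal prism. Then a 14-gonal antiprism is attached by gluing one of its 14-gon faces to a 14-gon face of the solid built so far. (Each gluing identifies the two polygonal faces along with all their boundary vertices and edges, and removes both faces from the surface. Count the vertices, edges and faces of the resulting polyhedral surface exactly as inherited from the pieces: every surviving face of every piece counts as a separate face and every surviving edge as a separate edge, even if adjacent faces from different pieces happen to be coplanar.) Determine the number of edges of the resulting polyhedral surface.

84

A 14-gonal prism: V=28, E=42, F=16.
Attach a 14-gonal antiprism (V=28, E=56, F=30) along a 14-gon: merge 14 vertices and 14 edges, delete both glued faces → V=42, E=84, F=44.
Check: V − E + F = 42 − 84 + 44 = 2.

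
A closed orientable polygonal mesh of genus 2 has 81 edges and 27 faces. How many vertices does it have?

For a closed orientable surface of genus 2, χ = 2 − 2·2 = -2.
V = -2 + E − F = -2 + 81 − 27 = 52.

52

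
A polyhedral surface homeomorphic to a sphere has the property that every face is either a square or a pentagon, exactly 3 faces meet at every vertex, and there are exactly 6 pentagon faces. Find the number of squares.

3

Let x be the number of squares; then F = 6 + x.
Edge–face incidences: 2E = 5·6 + 4·x = 30 + 4x.
Every vertex has degree 3, so 3V = 2E.
Euler: V − E + F = 2 ⇒ (2E)/3 − E + (6 + x) = 2.
Multiply by 6: 2·(2E) − 3·(2E) + 6·(6 + x) = 12, i.e. 36 + 6x − (30 + 4x) = 12.
Collecting terms: 2x + 6 = 12, so 2x = 6, so x = 3.
Then 2E = 30 + 4·3 = 42, so E = 21, V = 2E/3 = 14, F = 6 + 3 = 9.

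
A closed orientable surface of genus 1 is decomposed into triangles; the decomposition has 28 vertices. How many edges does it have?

84

χ = 2 − 2·1 = 0, and every face is a triangle so 3F = 2E.
V − E + F = 0 with E = 3F/2 gives 28 − (3/2 − 1)·F = 0, so F = 56 and E = 84.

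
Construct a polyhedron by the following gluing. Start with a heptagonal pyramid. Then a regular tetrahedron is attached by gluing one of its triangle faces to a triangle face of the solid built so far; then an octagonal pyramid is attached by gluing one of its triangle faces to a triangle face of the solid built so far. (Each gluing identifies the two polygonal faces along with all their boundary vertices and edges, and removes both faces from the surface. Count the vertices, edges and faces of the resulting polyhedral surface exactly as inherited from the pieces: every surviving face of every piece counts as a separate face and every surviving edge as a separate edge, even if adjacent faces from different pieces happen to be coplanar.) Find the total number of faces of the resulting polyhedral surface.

17

A heptagonal pyramid: V=8, E=14, F=8.
Attach a regular tetrahedron (V=4, E=6, F=4) along a 3-gon: merge 3 vertices and 3 edges, delete both glued faces → V=9, E=17, F=10.
Attach an octagonal pyramid (V=9, E=16, F=9) along a 3-gon: merge 3 vertices and 3 edges, delete both glued faces → V=15, E=30, F=17.
Check: V − E + F = 15 − 30 + 17 = 2.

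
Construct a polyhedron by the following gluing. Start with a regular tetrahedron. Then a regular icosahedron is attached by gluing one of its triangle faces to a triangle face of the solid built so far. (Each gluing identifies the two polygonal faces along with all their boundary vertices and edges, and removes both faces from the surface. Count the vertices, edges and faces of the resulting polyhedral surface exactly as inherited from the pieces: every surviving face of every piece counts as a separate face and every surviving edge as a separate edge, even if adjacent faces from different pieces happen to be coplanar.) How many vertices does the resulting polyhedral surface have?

13

A regular tetrahedron: V=4, E=6, F=4.
Attach a regular icosahedron (V=12, E=30, F=20) along a 3-gon: merge 3 vertices and 3 edges, delete both glued faces → V=13, E=33, F=22.
Check: V − E + F = 13 − 33 + 22 = 2.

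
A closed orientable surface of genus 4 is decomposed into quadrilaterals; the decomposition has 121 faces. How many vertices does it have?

115

χ = 2 − 2·4 = -6, and every face is a square so 4F = 2E.
E = 4·121/2 = 242. Then V = -6 + E − F = -6 + 242 − 121 = 115.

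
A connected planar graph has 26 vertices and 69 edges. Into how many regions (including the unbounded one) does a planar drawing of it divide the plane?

Euler's formula for a connected plane graph: V − E + F = 2, so F = 2 − 26 + 69 = 45.

45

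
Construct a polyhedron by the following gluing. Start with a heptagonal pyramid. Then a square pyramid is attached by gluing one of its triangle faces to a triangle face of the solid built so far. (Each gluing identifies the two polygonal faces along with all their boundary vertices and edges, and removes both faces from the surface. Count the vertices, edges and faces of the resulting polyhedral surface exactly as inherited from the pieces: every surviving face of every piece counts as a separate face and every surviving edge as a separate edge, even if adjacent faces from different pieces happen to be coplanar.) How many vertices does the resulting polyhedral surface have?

10

A heptagonal pyramid: V=8, E=14, F=8.
Attach a square pyramid (V=5, E=8, F=5) along a 3-gon: merge 3 vertices and 3 edges, delete both glued faces → V=10, E=19, F=11.
Check: V − E + F = 10 − 19 + 11 = 2.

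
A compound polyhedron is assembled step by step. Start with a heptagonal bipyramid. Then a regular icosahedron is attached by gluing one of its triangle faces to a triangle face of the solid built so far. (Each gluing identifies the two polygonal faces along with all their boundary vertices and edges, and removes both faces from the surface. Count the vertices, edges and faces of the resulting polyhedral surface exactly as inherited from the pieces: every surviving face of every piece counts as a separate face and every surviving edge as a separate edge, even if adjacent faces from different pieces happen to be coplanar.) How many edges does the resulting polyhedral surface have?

48

A heptagonal bipyramid: V=9, E=21, F=14.
Attach a regular icosahedron (V=12, E=30, F=20) along a 3-gon: merge 3 vertices and 3 edges, delete both glued faces → V=18, E=48, F=32.
Check: V − E + F = 18 − 48 + 32 = 2.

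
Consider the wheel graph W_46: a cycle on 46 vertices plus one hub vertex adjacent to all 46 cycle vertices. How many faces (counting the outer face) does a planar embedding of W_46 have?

47

W_46 has V = 46 + 1 = 47 vertices and E = 2·46 = 92 edges.
By Euler's formula F = 2 − V + E = 2 − 47 + 92 = 47.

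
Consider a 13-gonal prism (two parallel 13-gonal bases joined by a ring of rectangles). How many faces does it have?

A prism on an n-gon has two n-gon bases and n rectangular sides: V = 2·13 = 26, E = 3·13 = 39, F = 13 + 2 = 15.

15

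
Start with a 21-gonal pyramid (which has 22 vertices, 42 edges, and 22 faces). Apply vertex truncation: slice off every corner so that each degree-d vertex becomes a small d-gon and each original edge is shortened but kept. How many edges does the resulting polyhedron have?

126

Truncation replaces each original edge-end by a new vertex, so V′ = 2E = 84.
Each original edge survives, and each old vertex of degree d contributes d new edges; summing degrees gives Σd = 2E, so E′ = E + 2E = 3E = 126.
Each original face survives and each original vertex becomes one new face: F′ = F + V = 44.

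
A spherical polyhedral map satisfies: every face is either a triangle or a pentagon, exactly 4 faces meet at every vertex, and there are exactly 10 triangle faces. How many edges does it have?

20

Let x be the number of pentagons; then F = 10 + x.
Edge–face incidences: 2E = 3·10 + 5·x = 30 + 5x.
Every vertex has degree 4, so 4V = 2E.
Euler: V − E + F = 2 ⇒ (2E)/4 − E + (10 + x) = 2.
Multiply by 8: 2·(2E) − 4·(2E) + 8·(10 + x) = 16, i.e. 80 + 8x − 2·(30 + 5x) = 16.
Collecting terms: −2x + 20 = 16, so −2x = −4, so x = 2.
Then 2E = 30 + 5·2 = 40, so E = 20, V = 2E/4 = 10, F = 10 + 2 = 12.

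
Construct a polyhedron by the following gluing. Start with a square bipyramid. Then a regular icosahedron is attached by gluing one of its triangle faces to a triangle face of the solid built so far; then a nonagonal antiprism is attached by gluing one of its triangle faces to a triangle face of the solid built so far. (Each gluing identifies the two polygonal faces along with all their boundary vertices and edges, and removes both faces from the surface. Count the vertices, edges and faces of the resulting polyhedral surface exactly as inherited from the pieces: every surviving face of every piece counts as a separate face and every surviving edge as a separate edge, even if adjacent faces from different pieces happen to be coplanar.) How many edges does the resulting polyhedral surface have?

72

A square bipyramid: V=6, E=12, F=8.
Attach a regular icosahedron (V=12, E=30, F=20) along a 3-gon: merge 3 vertices and 3 edges, delete both glued faces → V=15, E=39, F=26.
Attach a nonagonal antiprism (V=18, E=36, F=20) along a 3-gon: merge 3 vertices and 3 edges, delete both glued faces → V=30, E=72, F=44.
Check: V − E + F = 30 − 72 + 44 = 2.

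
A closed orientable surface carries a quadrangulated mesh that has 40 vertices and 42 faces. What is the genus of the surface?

2

Every face is a square, so 2E = 4·42 = 168, giving E = 84.
χ = V − E + F = 40 − 84 + 42 = -2.
For a closed orientable surface χ = 2 − 2g, so g = (2 − (-2))/2 = 2.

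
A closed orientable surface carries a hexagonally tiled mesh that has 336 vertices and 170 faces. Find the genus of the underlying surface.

Every face is a hexagon, so 2E = 6·170 = 1020, giving E = 510.
χ = V − E + F = 336 − 510 + 170 = -4.
For a closed orientable surface χ = 2 − 2g, so g = (2 − (-4))/2 = 3.

3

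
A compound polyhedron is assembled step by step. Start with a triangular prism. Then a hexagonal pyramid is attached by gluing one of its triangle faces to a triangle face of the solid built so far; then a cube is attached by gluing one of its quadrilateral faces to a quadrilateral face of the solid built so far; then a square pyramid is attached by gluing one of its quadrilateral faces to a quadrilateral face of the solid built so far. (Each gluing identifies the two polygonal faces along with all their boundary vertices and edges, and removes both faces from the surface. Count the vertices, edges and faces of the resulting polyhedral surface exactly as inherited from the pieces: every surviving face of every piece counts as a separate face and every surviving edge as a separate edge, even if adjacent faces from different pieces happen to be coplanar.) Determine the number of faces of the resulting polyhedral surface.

17

A triangular prism: V=6, E=9, F=5.
Attach a hexagonal pyramid (V=7, E=12, F=7) along a 3-gon: merge 3 vertices and 3 edges, delete both glued faces → V=10, E=18, F=10.
Attach a cube (V=8, E=12, F=6) along a 4-gon: merge 4 vertices and 4 edges, delete both glued faces → V=14, E=26, F=14.
Attach a square pyramid (V=5, E=8, F=5) along a 4-gon: merge 4 vertices and 4 edges, delete both glued faces → V=15, E=30, F=17.
Check: V − E + F = 15 − 30 + 17 = 2.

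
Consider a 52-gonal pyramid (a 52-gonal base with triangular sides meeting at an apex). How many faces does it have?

A pyramid on an n-gon base has one n-gon and n triangles: V = 52 + 1 = 53, E = 2·52 = 104, F = 52 + 1 = 53.

53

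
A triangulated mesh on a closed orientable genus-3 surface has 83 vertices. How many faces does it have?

174

χ = 2 − 2·3 = -4, and every face is a triangle so 3F = 2E.
V − E + F = -4 with E = 3F/2 gives 83 − (3/2 − 1)·F = -4, so F = 174 and E = 261.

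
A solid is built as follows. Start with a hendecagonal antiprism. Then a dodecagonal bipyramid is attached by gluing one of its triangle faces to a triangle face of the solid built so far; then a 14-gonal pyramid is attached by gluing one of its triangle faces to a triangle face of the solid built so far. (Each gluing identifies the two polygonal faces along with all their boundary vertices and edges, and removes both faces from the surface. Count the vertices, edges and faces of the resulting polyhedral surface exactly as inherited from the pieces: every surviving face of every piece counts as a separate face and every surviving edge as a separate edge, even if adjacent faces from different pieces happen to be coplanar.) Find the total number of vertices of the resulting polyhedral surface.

A hendecagonal antiprism: V=22, E=44, F=24.
Attach a dodecagonal bipyramid (V=14, E=36, F=24) along a 3-gon: merge 3 vertices and 3 edges, delete both glued faces → V=33, E=77, F=46.
Attach a 14-gonal pyramid (V=15, E=28, F=15) along a 3-gon: merge 3 vertices and 3 edges, delete both glued faces → V=45, E=102, F=59.
Check: V − E + F = 45 − 102 + 59 = 2.

45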